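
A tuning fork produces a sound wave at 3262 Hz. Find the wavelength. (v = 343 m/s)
λ = v/f = 0.1052 m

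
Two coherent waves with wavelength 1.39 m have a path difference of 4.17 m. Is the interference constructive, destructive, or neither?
constructive — path difference = 3λ, a whole number of wavelengths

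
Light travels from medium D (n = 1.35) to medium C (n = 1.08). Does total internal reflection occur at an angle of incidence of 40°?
θc = arcsin(n₂/n₁) = 53.13°; 40° < θc, so no — the ray refracts.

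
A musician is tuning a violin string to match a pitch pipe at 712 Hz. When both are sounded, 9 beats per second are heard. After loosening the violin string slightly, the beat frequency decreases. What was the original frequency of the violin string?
721 Hz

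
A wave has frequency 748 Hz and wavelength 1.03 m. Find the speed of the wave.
v = fλ = 770.4 m/s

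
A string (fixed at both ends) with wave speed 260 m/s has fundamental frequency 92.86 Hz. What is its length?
L = v/(2f₁) = 1.4 m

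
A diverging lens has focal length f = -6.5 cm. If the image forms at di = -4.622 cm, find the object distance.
1/do = 1/f − 1/di → do = 16 cm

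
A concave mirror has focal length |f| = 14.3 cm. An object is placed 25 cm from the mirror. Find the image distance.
f = +14.3 cm (concave); 1/di = 1/f − 1/do → di = 33.41 cm (real image, in front of mirror)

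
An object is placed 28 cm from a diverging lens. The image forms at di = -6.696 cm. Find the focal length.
1/f = 1/do + 1/di → f = -8.801 cm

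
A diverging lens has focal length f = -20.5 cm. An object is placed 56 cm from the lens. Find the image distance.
1/di = 1/f − 1/do → di = -15.01 cm (virtual image)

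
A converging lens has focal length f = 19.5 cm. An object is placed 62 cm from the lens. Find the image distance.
1/di = 1/f − 1/do → di = 28.45 cm (real image)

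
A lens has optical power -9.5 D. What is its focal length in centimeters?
f = 1/P = -10.53 cm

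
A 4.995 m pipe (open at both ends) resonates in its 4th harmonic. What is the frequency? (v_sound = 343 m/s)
fₙ = nv/(2L) = 137.3 Hz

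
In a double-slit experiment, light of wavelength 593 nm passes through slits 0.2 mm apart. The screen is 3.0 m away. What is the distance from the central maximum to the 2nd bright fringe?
y = mλL/d = 17.79 mm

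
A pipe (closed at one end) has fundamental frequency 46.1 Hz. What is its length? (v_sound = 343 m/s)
L = v/(4f₁) = 1.86 m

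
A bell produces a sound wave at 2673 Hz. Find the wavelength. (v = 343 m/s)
λ = v/f = 0.1283 m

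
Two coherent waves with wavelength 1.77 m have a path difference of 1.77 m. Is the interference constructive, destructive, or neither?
constructive — path difference = 1λ, a whole number of wavelengths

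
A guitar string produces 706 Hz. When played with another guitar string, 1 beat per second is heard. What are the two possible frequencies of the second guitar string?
f₂ = 706 ± 1 Hz → 707 Hz or 705 Hz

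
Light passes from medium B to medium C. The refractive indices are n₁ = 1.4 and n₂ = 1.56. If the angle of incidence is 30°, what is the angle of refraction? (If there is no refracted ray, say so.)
sin θ₂ = (n₁/n₂)·sin θ₁ = 0.4487 → θ₂ = 26.66°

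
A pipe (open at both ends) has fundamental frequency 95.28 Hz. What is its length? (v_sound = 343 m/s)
L = v/(2f₁) = 1.8 m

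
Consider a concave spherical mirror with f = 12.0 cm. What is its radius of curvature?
R = 2|f| = 24 cm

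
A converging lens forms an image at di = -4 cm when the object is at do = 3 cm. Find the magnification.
M = −di/do = 1.333 (upright image)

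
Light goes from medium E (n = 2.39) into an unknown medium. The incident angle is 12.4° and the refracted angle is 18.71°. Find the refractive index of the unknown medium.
n₂ = n₁·sin θ₁ / sin θ₂ = 1.6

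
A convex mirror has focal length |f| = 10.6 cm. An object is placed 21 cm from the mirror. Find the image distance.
f = −10.6 cm (convex); 1/di = 1/f − 1/do → di = -7.044 cm (virtual image, behind mirror)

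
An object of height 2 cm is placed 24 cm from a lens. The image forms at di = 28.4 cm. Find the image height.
hi = (-di/do) × ho = -2.367 cm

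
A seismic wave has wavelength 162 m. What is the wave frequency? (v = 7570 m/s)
f = v/λ = 46.73 Hz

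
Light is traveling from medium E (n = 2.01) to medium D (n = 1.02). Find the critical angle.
θc = arcsin(n₂/n₁) = 30.49°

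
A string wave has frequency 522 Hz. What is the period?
T = 1/f = 0.001916 s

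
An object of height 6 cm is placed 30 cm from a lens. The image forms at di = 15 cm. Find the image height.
hi = (-di/do) × ho = -3 cm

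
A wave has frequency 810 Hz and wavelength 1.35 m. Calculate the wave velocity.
v = fλ = 1094 m/s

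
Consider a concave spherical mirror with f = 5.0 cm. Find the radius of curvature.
R = 2|f| = 10 cm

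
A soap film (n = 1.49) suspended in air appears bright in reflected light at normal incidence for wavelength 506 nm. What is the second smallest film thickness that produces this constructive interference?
2nt = (m − ½)λ with m = 2 → t = (m − ½)λ/(2n) = 254.7 nm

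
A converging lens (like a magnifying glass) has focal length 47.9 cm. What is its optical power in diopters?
P = 1/f = 2.088 D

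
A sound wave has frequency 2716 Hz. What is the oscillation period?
T = 1/f = 3.682 × 10⁻⁴ s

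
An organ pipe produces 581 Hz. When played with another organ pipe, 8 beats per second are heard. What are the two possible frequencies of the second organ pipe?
f₂ = 581 ± 8 Hz → 589 Hz or 573 Hz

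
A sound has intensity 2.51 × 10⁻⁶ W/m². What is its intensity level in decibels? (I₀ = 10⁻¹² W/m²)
β = 10·log₁₀(I/I₀) = 64 dB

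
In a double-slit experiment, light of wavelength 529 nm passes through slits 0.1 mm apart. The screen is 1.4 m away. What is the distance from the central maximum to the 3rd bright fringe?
y = mλL/d = 22.22 mm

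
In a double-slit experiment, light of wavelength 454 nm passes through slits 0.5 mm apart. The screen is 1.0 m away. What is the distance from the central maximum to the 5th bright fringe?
y = mλL/d = 4.54 mm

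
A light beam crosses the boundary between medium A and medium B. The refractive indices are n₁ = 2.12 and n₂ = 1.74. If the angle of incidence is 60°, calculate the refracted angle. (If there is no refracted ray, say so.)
sin θ₂ = (n₁/n₂)·sin θ₁ = 1.055 > 1, so there is no refracted ray — the light undergoes total internal reflection.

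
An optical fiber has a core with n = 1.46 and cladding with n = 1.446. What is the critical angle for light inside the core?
θc = arcsin(n_cladding/n_core) = 82.06°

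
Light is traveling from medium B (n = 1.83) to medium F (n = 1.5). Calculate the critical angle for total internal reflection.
θc = arcsin(n₂/n₁) = 55.05°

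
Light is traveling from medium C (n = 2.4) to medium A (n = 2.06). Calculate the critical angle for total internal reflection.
θc = arcsin(n₂/n₁) = 59.13°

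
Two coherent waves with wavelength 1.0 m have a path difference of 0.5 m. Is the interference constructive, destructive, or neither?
destructive — path difference = 0.5λ, an odd multiple of λ/2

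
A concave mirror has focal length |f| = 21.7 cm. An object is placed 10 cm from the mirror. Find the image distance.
f = +21.7 cm (concave); 1/di = 1/f − 1/do → di = -18.55 cm (virtual image, behind mirror)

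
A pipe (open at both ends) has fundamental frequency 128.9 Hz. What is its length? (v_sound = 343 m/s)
L = v/(2f₁) = 1.33 m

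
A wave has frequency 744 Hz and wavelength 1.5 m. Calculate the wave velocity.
v = fλ = 1116 m/s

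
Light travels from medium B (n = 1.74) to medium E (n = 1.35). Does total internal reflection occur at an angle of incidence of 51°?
θc = arcsin(n₂/n₁) = 50.88°; 51° > θc, so yes — total internal reflection.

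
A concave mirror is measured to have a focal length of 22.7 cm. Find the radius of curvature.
R = 2|f| = 45.4 cm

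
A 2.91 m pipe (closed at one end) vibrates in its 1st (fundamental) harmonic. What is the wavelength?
λₙ = 4L/n = 11.64 m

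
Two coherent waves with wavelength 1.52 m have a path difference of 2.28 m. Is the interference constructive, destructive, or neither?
destructive — path difference = 1.5λ, an odd multiple of λ/2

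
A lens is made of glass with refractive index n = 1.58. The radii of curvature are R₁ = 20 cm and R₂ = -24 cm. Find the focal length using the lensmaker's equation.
1/f = (n − 1)(1/R₁ − 1/R₂) → f = 18.81 cm (converging lens)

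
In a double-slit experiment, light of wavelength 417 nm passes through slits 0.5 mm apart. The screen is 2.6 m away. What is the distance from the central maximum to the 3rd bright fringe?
y = mλL/d = 6.505 mm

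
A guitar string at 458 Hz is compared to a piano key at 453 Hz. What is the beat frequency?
5 Hz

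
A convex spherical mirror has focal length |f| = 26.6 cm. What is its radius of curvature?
R = 2|f| = 53.2 cm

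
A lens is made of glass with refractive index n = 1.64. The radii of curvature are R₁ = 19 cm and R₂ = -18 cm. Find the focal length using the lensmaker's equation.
1/f = (n − 1)(1/R₁ − 1/R₂) → f = 14.44 cm (converging lens)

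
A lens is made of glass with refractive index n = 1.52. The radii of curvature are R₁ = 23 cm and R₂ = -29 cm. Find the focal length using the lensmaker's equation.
1/f = (n − 1)(1/R₁ − 1/R₂) → f = 24.67 cm (converging lens)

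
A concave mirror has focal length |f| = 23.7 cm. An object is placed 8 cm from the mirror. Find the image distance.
f = +23.7 cm (concave); 1/di = 1/f − 1/do → di = -12.08 cm (virtual image, behind mirror)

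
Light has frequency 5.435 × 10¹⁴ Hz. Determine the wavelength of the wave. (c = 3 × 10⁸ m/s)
λ = c/f = 552 nm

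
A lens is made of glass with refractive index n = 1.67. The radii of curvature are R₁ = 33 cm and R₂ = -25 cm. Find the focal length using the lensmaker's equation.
1/f = (n − 1)(1/R₁ − 1/R₂) → f = 21.23 cm (converging lens)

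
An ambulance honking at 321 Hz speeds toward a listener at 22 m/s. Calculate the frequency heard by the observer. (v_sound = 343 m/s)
f_obs = f·v/(v − v_s) = 343 Hz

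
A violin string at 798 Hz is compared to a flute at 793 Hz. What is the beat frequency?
5 Hz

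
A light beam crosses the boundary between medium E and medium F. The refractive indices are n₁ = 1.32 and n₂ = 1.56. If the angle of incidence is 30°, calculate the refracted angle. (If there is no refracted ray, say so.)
sin θ₂ = (n₁/n₂)·sin θ₁ = 0.4231 → θ₂ = 25.03°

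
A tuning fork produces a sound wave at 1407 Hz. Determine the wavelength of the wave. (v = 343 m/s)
λ = v/f = 0.2438 m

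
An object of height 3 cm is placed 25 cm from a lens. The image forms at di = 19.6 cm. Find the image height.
hi = (-di/do) × ho = -2.352 cm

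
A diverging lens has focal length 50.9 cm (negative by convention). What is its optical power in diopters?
P = 1/f = -1.965 D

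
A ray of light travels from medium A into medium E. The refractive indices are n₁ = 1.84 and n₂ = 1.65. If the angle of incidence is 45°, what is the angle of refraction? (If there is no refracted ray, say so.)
sin θ₂ = (n₁/n₂)·sin θ₁ = 0.7885 → θ₂ = 52.05°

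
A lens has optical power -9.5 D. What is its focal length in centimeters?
f = 1/P = -10.53 cm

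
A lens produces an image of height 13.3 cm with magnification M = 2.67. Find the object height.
ho = |hi|/|M| = 4.981 cm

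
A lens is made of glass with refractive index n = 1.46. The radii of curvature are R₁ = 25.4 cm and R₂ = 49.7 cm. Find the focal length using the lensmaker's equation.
1/f = (n − 1)(1/R₁ − 1/R₂) → f = 112.9 cm (converging lens)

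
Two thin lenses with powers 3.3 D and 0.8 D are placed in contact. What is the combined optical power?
P_total = P₁ + P₂ = 4.1 D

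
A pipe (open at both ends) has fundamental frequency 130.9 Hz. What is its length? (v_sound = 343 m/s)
L = v/(2f₁) = 1.31 m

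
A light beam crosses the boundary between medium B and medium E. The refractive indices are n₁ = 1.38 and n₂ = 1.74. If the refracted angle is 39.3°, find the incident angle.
sin θ₁ = (n₂/n₁)·sin θ₂ → θ₁ = 53°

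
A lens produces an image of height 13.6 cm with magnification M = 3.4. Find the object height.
ho = |hi|/|M| = 4 cm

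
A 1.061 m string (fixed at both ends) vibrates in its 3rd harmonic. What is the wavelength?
λₙ = 2L/n = 0.7073 m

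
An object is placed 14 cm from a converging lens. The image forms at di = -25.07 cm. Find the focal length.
1/f = 1/do + 1/di → f = 31.71 cm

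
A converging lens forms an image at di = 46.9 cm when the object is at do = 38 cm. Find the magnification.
M = −di/do = -1.234 (inverted image)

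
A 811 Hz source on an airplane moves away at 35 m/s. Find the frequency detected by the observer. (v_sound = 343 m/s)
f_obs = f·v/(v + v_s) = 735.9 Hz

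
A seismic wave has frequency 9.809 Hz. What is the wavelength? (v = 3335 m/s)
λ = v/f = 340 m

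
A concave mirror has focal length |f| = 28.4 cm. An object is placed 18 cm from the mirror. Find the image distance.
f = +28.4 cm (concave); 1/di = 1/f − 1/do → di = -49.15 cm (virtual image, behind mirror)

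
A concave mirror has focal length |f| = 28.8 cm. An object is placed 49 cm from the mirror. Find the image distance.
f = +28.8 cm (concave); 1/di = 1/f − 1/do → di = 69.86 cm (real image, in front of mirror)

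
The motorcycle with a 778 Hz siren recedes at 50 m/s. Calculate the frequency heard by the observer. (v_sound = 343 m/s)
f_obs = f·v/(v + v_s) = 679 Hz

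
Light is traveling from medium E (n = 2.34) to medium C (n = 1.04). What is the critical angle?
θc = arcsin(n₂/n₁) = 26.39°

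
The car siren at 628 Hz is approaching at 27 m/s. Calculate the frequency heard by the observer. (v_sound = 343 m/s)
f_obs = f·v/(v − v_s) = 681.7 Hz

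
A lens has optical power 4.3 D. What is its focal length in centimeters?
f = 1/P = 23.26 cm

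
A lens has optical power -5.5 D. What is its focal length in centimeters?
f = 1/P = -18.18 cm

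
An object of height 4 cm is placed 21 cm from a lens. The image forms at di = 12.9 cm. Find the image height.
hi = (-di/do) × ho = -2.457 cm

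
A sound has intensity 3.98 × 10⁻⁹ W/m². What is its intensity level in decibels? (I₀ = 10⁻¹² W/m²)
β = 10·log₁₀(I/I₀) = 36 dB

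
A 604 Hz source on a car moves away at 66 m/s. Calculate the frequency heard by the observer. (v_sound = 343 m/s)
f_obs = f·v/(v + v_s) = 506.5 Hz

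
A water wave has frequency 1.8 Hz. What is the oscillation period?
T = 1/f = 0.5556 s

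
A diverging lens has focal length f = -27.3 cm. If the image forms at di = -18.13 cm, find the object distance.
1/do = 1/f − 1/di → do = 53.97 cm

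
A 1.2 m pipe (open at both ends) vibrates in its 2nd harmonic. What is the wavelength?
λₙ = 2L/n = 1.2 m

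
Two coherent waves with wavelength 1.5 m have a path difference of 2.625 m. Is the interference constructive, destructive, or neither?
neither (partial) — path difference = 1.75λ, neither a whole number of wavelengths nor an odd multiple of λ/2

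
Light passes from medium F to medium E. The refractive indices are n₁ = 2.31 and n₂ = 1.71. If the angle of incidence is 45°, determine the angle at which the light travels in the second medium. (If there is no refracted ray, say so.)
sin θ₂ = (n₁/n₂)·sin θ₁ = 0.9552 → θ₂ = 72.79°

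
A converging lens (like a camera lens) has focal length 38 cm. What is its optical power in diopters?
P = 1/f = 2.632 D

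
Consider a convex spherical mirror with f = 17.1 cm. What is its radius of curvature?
R = 2|f| = 34.2 cm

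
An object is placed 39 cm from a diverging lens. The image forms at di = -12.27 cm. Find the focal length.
1/f = 1/do + 1/di → f = -17.9 cm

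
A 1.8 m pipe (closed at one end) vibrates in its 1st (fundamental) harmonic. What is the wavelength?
λₙ = 4L/n = 7.2 m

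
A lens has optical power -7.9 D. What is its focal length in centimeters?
f = 1/P = -12.66 cm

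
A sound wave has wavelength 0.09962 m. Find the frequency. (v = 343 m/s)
f = v/λ = 3443 Hz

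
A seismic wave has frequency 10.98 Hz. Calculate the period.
T = 1/f = 0.09107 s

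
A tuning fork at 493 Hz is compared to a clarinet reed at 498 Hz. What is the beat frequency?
5 Hz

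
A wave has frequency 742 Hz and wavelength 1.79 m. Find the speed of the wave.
v = fλ = 1328 m/s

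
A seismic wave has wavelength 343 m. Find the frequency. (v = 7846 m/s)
f = v/λ = 22.87 Hz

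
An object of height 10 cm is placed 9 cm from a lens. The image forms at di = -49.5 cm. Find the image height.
hi = (-di/do) × ho = 55 cm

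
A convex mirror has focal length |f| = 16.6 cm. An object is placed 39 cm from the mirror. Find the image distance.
f = −16.6 cm (convex); 1/di = 1/f − 1/do → di = -11.64 cm (virtual image, behind mirror)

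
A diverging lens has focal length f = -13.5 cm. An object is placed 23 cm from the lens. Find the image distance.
1/di = 1/f − 1/do → di = -8.507 cm (virtual image)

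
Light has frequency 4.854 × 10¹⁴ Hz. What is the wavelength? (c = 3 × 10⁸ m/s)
λ = c/f = 618 nm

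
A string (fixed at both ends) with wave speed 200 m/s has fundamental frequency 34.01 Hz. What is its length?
L = v/(2f₁) = 2.94 m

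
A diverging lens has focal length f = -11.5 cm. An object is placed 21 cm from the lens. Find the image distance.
1/di = 1/f − 1/do → di = -7.431 cm (virtual image)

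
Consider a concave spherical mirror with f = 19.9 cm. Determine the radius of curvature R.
R = 2|f| = 39.8 cm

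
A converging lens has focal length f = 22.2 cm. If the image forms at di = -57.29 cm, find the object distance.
1/do = 1/f − 1/di → do = 16 cm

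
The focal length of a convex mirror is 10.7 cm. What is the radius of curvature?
R = 2|f| = 21.4 cm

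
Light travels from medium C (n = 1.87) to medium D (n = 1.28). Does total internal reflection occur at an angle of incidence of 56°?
θc = arcsin(n₂/n₁) = 43.2°; 56° > θc, so yes — total internal reflection.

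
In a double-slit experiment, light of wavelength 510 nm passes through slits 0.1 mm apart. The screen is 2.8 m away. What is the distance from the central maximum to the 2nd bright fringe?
y = mλL/d = 28.56 mm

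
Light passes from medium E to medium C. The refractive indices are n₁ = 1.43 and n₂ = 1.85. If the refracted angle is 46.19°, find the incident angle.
sin θ₁ = (n₂/n₁)·sin θ₂ → θ₁ = 69°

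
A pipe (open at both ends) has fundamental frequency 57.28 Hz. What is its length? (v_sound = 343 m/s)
L = v/(2f₁) = 2.994 m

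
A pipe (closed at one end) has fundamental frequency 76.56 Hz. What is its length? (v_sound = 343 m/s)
L = v/(4f₁) = 1.12 m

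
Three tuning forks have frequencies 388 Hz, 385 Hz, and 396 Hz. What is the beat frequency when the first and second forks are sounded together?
3 Hz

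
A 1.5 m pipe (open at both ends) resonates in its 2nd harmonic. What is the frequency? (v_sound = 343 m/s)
fₙ = nv/(2L) = 228.7 Hz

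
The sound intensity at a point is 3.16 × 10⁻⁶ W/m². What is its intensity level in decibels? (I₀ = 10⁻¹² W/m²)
β = 10·log₁₀(I/I₀) = 65 dB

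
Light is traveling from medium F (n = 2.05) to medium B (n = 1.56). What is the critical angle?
θc = arcsin(n₂/n₁) = 49.55°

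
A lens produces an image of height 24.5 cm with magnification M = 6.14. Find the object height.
ho = |hi|/|M| = 3.99 cm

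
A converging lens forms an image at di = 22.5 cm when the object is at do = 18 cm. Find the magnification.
M = −di/do = -1.25 (inverted image)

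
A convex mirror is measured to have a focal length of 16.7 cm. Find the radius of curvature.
R = 2|f| = 33.4 cm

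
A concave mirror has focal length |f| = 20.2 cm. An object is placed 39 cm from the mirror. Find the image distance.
f = +20.2 cm (concave); 1/di = 1/f − 1/do → di = 41.9 cm (real image, in front of mirror)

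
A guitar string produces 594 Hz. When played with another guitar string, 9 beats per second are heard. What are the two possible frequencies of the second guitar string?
f₂ = 594 ± 9 Hz → 603 Hz or 585 Hz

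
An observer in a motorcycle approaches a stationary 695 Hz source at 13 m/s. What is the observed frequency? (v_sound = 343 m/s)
f_obs = f·(v + v_o)/v = 721.3 Hz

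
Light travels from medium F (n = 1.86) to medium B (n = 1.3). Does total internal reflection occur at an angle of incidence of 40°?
θc = arcsin(n₂/n₁) = 44.34°; 40° < θc, so no — the ray refracts.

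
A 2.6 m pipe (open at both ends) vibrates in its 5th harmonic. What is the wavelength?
λₙ = 2L/n = 1.04 m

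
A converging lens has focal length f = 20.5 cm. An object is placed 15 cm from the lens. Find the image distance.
1/di = 1/f − 1/do → di = -55.91 cm (virtual image)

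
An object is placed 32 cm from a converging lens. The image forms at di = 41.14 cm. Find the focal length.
1/f = 1/do + 1/di → f = 18 cm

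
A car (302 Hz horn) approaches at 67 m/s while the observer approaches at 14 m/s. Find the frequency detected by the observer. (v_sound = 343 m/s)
f_obs = f·(v + v_o)/(v − v_s) = 390.6 Hz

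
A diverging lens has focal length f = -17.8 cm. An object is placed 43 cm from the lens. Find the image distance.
1/di = 1/f − 1/do → di = -12.59 cm (virtual image)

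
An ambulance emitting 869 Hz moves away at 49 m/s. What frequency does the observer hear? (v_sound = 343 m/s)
f_obs = f·v/(v + v_s) = 760.4 Hz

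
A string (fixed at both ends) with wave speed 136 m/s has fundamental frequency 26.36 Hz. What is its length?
L = v/(2f₁) = 2.58 m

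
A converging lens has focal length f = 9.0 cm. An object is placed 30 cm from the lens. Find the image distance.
1/di = 1/f − 1/do → di = 12.86 cm (real image)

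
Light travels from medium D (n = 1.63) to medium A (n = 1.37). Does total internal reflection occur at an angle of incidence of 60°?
θc = arcsin(n₂/n₁) = 57.19°; 60° > θc, so yes — total internal reflection.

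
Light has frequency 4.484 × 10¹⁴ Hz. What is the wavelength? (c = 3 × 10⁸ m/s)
λ = c/f = 669 nm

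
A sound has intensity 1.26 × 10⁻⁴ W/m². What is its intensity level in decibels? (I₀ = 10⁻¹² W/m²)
β = 10·log₁₀(I/I₀) = 81 dB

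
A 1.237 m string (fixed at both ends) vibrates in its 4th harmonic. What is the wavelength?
λₙ = 2L/n = 0.6185 m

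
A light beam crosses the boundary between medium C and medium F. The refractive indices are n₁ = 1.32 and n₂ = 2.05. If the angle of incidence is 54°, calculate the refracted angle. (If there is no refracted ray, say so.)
sin θ₂ = (n₁/n₂)·sin θ₁ = 0.5209 → θ₂ = 31.39°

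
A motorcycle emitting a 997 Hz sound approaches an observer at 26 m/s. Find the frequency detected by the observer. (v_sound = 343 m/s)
f_obs = f·v/(v − v_s) = 1079 Hz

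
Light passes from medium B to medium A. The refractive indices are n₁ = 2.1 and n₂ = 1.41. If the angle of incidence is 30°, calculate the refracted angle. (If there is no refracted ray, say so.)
sin θ₂ = (n₁/n₂)·sin θ₁ = 0.7447 → θ₂ = 48.13°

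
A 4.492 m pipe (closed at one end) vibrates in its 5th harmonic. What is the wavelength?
λₙ = 4L/n = 3.594 m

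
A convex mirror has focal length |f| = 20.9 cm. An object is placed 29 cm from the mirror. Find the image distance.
f = −20.9 cm (convex); 1/di = 1/f − 1/do → di = -12.15 cm (virtual image, behind mirror)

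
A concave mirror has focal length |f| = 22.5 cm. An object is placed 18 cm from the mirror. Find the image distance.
f = +22.5 cm (concave); 1/di = 1/f − 1/do → di = -90 cm (virtual image, behind mirror)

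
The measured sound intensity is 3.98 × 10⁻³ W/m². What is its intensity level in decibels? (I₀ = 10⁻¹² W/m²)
β = 10·log₁₀(I/I₀) = 96 dB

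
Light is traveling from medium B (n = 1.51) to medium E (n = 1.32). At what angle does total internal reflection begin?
θc = arcsin(n₂/n₁) = 60.95°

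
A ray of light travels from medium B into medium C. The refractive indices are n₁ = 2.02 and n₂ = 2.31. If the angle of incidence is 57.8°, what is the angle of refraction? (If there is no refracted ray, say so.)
sin θ₂ = (n₁/n₂)·sin θ₁ = 0.74 → θ₂ = 47.73°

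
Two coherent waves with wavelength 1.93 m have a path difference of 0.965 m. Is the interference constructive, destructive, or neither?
destructive — path difference = 0.5λ, an odd multiple of λ/2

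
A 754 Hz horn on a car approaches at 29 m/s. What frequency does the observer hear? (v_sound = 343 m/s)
f_obs = f·v/(v − v_s) = 823.6 Hz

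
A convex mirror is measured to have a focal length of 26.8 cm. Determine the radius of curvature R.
R = 2|f| = 53.6 cm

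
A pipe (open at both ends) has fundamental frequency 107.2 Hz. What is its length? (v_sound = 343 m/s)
L = v/(2f₁) = 1.6 m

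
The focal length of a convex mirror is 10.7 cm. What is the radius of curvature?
R = 2|f| = 21.4 cm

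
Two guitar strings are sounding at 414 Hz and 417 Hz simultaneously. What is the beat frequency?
3 Hz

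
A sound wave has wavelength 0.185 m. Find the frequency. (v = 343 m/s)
f = v/λ = 1854 Hz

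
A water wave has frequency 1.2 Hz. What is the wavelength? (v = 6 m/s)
λ = v/f = 5 m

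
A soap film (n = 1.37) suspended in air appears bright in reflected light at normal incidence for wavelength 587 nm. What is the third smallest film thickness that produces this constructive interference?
2nt = (m − ½)λ with m = 3 → t = (m − ½)λ/(2n) = 535.6 nm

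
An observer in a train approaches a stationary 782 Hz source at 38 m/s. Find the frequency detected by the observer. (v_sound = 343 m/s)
f_obs = f·(v + v_o)/v = 868.6 Hz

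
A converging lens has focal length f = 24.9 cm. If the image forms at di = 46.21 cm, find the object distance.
1/do = 1/f − 1/di → do = 53.99 cm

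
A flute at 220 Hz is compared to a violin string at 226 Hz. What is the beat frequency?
6 Hz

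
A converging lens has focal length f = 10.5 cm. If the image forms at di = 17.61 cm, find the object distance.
1/do = 1/f − 1/di → do = 26.01 cm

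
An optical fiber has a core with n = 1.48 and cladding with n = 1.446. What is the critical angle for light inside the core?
θc = arcsin(n_cladding/n_core) = 77.7°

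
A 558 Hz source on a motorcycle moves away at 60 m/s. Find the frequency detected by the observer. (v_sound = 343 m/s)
f_obs = f·v/(v + v_s) = 474.9 Hz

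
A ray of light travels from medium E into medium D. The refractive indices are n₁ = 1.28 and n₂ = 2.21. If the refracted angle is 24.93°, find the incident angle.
sin θ₁ = (n₂/n₁)·sin θ₂ → θ₁ = 46.7°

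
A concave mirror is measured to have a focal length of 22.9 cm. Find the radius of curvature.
R = 2|f| = 45.8 cm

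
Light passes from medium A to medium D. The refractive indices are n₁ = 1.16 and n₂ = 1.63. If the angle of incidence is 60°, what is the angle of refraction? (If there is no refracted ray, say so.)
sin θ₂ = (n₁/n₂)·sin θ₁ = 0.6163 → θ₂ = 38.05°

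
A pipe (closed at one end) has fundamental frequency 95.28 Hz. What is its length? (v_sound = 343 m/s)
L = v/(4f₁) = 0.9 m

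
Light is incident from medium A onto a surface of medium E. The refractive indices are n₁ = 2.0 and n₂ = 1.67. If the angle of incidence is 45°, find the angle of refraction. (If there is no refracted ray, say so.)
sin θ₂ = (n₁/n₂)·sin θ₁ = 0.8468 → θ₂ = 57.87°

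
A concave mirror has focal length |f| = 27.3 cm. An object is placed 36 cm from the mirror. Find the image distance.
f = +27.3 cm (concave); 1/di = 1/f − 1/do → di = 113 cm (real image, in front of mirror)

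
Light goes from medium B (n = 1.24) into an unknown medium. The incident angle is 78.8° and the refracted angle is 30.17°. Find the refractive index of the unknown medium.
n₂ = n₁·sin θ₁ / sin θ₂ = 2.42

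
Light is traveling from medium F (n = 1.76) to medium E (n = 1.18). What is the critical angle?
θc = arcsin(n₂/n₁) = 42.1°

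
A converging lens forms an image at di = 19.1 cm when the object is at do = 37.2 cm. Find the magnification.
M = −di/do = -0.5134 (inverted image)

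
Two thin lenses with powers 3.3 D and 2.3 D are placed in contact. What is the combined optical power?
P_total = P₁ + P₂ = 5.6 D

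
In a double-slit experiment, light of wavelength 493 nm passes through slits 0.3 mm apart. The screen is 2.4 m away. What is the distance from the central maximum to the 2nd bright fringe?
y = mλL/d = 7.888 mm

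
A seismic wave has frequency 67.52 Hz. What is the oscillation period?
T = 1/f = 0.01481 s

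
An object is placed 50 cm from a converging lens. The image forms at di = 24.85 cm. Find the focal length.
1/f = 1/do + 1/di → f = 16.6 cm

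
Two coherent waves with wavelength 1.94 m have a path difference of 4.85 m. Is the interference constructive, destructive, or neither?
destructive — path difference = 2.5λ, an odd multiple of λ/2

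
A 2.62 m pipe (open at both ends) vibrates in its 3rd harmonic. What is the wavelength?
λₙ = 2L/n = 1.747 m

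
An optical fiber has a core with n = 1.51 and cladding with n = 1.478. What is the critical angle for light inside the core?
θc = arcsin(n_cladding/n_core) = 78.18°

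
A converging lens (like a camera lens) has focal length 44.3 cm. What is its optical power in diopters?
P = 1/f = 2.257 D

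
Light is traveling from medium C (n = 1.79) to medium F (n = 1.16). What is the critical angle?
θc = arcsin(n₂/n₁) = 40.39°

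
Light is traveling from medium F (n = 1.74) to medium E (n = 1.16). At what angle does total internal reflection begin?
θc = arcsin(n₂/n₁) = 41.81°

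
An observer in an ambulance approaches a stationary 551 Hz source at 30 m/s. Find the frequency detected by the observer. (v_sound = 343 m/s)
f_obs = f·(v + v_o)/v = 599.2 Hz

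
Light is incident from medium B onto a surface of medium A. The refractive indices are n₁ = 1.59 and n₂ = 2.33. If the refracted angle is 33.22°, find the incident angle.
sin θ₁ = (n₂/n₁)·sin θ₂ → θ₁ = 53.4°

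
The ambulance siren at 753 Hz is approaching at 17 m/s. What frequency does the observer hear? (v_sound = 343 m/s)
f_obs = f·v/(v − v_s) = 792.3 Hz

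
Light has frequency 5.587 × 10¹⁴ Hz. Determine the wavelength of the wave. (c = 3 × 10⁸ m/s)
λ = c/f = 537 nm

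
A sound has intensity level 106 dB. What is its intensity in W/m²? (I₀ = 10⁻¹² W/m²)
I = I₀·10^(β/10) = 3.98 × 10⁻² W/m²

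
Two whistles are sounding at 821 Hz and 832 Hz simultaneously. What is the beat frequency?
11 Hz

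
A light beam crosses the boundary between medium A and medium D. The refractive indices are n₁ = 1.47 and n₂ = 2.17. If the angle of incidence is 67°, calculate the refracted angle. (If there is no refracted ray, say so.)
sin θ₂ = (n₁/n₂)·sin θ₁ = 0.6236 → θ₂ = 38.58°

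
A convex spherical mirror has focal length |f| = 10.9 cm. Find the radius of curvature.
R = 2|f| = 21.8 cm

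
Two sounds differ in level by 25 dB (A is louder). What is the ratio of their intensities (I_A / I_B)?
I_A/I_B = 10^(Δβ/10) = 316.2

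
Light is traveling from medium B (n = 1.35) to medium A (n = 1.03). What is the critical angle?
θc = arcsin(n₂/n₁) = 49.73°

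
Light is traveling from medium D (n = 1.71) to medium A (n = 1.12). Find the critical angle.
θc = arcsin(n₂/n₁) = 40.92°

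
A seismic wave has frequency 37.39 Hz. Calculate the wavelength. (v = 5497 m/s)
λ = v/f = 147 m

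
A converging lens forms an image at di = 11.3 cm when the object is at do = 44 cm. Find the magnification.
M = −di/do = -0.2568 (inverted image)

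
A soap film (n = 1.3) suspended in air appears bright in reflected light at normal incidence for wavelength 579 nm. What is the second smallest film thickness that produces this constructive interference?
2nt = (m − ½)λ with m = 2 → t = (m − ½)λ/(2n) = 334 nm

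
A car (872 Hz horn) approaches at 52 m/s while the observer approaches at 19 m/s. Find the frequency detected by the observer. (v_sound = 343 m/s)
f_obs = f·(v + v_o)/(v − v_s) = 1085 Hz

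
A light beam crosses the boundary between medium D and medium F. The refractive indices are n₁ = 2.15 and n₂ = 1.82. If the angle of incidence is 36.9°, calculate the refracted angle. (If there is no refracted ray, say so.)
sin θ₂ = (n₁/n₂)·sin θ₁ = 0.7093 → θ₂ = 45.18°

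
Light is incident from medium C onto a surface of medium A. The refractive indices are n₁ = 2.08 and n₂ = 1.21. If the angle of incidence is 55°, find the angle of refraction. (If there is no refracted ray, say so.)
sin θ₂ = (n₁/n₂)·sin θ₁ = 1.408 > 1, so there is no refracted ray — the light undergoes total internal reflection.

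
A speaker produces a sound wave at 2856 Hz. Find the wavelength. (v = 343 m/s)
λ = v/f = 0.1201 m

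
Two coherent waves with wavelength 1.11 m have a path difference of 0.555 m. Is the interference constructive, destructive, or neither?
destructive — path difference = 0.5λ, an odd multiple of λ/2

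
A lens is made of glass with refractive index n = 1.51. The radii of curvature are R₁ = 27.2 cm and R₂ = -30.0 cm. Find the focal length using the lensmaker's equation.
1/f = (n − 1)(1/R₁ − 1/R₂) → f = 27.97 cm (converging lens)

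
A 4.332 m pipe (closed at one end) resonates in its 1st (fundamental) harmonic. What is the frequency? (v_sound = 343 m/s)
fₙ = nv/(4L) = 19.79 Hz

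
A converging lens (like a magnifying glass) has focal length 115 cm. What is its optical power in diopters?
P = 1/f = 0.8696 D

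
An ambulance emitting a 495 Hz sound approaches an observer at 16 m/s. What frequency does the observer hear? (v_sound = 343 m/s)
f_obs = f·v/(v − v_s) = 519.2 Hz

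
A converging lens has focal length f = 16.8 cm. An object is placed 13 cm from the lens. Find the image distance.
1/di = 1/f − 1/do → di = -57.47 cm (virtual image)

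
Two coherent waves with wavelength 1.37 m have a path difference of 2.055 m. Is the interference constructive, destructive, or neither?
destructive — path difference = 1.5λ, an odd multiple of λ/2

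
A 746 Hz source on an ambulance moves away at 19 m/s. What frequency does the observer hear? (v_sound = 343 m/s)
f_obs = f·v/(v + v_s) = 706.8 Hz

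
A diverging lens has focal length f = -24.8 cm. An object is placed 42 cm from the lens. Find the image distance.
1/di = 1/f − 1/do → di = -15.59 cm (virtual image)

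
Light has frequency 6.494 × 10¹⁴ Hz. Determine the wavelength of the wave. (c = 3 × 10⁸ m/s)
λ = c/f = 462 nm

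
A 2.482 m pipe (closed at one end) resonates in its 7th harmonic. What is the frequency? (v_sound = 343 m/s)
fₙ = nv/(4L) = 241.8 Hz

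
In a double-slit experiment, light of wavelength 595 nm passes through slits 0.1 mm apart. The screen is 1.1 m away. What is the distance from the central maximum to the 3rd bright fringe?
y = mλL/d = 19.64 mm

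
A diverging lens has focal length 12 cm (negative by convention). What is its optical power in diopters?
P = 1/f = -8.333 D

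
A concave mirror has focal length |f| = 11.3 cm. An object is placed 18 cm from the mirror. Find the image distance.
f = +11.3 cm (concave); 1/di = 1/f − 1/do → di = 30.36 cm (real image, in front of mirror)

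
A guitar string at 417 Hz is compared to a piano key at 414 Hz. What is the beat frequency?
3 Hz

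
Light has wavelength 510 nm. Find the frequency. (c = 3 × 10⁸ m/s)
f = c/λ = 5.882 × 10¹⁴ Hz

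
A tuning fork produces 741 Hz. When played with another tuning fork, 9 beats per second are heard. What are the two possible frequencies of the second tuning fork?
f₂ = 741 ± 9 Hz → 750 Hz or 732 Hz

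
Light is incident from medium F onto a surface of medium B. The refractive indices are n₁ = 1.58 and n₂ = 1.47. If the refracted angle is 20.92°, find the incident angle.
sin θ₁ = (n₂/n₁)·sin θ₂ → θ₁ = 19.4°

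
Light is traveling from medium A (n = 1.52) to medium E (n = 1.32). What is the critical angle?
θc = arcsin(n₂/n₁) = 60.28°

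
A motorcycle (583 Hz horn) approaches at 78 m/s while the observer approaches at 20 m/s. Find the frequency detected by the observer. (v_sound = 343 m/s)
f_obs = f·(v + v_o)/(v − v_s) = 798.6 Hz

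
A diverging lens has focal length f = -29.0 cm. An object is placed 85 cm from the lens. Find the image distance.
1/di = 1/f − 1/do → di = -21.62 cm (virtual image)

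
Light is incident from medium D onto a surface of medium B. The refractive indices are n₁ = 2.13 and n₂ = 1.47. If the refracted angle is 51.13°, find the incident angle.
sin θ₁ = (n₂/n₁)·sin θ₂ → θ₁ = 32.5°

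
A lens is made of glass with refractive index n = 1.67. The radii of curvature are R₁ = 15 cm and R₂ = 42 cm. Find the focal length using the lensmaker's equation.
1/f = (n − 1)(1/R₁ − 1/R₂) → f = 34.83 cm (converging lens)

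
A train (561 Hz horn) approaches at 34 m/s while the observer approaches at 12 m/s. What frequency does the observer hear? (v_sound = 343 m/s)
f_obs = f·(v + v_o)/(v − v_s) = 644.5 Hz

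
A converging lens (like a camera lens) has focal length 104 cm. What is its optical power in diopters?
P = 1/f = 0.9615 D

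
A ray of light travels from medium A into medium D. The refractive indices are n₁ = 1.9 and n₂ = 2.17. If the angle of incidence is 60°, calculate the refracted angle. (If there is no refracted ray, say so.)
sin θ₂ = (n₁/n₂)·sin θ₁ = 0.7583 → θ₂ = 49.31°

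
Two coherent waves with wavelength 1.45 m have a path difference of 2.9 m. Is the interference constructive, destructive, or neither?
constructive — path difference = 2λ, a whole number of wavelengths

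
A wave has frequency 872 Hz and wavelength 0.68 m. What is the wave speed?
v = fλ = 593 m/s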